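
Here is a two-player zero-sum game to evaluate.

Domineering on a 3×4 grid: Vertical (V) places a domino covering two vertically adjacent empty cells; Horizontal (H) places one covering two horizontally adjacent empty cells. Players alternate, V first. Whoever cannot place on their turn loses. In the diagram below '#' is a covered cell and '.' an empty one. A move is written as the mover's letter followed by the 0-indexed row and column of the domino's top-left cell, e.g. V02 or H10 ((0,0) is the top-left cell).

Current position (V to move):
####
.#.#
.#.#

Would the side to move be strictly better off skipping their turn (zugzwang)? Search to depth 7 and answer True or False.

zugzwang(####/.#.#/.#.#, V) = False

ply 1, V at ####/.#.#/.#.# | V10=+1→####/##.#/##.#*; V12=+1→####/.###/.###
ply 2: ####/##.#/##.# is terminal -1 (H); from ####/.#.#/.#.# depth 7
pass branch (H moves first from the same position):
  | ply 1: ####/.#.#/.#.# is terminal -1 (H); from ####/.#.#/.#.# depth 7
V moving scores +1; V passing scores +1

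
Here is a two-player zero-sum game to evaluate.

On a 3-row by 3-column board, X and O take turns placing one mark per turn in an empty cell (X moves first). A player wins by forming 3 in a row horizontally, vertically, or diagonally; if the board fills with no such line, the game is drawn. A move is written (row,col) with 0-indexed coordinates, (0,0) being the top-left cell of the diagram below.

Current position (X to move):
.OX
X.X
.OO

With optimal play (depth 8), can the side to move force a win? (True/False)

[.OX/X.X/.OO] X move#1: (0,0):-1/XOX/X.X/.OO, (1,1):+1/.OX/XXX/.OO*, (2,0):-1/.OX/X.X/XOO
[.OX/XXX/.OO] end (terminal -1, O#2); searched .OX/X.X/.OO to 8

X winning at [.OX/X.X/.OO]: True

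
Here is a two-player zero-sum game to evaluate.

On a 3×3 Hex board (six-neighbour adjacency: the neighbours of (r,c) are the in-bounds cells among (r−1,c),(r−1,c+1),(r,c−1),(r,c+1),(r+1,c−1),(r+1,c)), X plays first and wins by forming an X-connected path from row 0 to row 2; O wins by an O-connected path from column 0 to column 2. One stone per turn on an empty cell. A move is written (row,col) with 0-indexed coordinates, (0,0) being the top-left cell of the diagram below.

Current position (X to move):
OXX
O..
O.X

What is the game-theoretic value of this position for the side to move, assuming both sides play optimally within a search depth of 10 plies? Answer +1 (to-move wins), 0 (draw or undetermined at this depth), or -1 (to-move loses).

value(OXX/O../O.X, X) = +1

[OXX/O../O.X] X move#1: (1,1):+1/OXX/OX./O.X*, (1,2):+1/OXX/O.X/O.X, (2,1):+1/OXX/O../OXX
[OXX/OX./O.X] O move#2: (1,2):-1/OXX/OXO/O.X*, (2,1):-1/OXX/OX./OOX
[OXX/OXO/O.X] X move#3: (2,1):+1/OXX/OXO/OXX*
[OXX/OXO/OXX] end (terminal -1, O#4); searched OXX/O../O.X to 10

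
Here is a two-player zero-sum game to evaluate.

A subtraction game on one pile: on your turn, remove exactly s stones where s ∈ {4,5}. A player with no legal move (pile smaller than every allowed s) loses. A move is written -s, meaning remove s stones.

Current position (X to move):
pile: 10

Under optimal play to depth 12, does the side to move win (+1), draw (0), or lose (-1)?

value(10, X) = -1

[10] X move#1: -4:-1/6*, -5:-1/5
[6] O move#2: -4:+1/2*, -5:+1/1
[2] end (terminal -1, X#3); searched 10 to 12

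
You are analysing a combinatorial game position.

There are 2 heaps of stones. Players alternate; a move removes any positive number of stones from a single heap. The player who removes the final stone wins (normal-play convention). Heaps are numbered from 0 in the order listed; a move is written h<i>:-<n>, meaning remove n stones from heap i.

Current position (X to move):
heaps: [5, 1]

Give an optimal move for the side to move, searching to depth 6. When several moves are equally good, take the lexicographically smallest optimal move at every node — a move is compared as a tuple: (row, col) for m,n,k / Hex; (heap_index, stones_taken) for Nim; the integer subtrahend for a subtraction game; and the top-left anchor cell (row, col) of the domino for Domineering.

X's best at [(5,1)]: h0:-4

p1 X@[(5,1)]: h0:-1[(4,1)]-1 h0:-2[(3,1)]-1 h0:-3[(2,1)]-1 h0:-4[(1,1)]+1* h0:-5[(0,1)]-1 h1:-1[(5,0)]-1
p2 O@[(1,1)]: h0:-1[(0,1)]-1* h1:-1[(1,0)]-1
p3 X@[(0,1)]: h1:-1[(0,0)]+1*
p4 O@[(0,0)] terminal -1; root [(5,1)] d6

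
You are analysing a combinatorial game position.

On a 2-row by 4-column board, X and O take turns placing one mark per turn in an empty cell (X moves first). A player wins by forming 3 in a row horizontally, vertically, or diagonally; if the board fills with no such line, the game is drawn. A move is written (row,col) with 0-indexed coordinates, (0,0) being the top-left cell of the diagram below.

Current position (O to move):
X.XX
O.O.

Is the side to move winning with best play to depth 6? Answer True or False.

O winning at [X.XX/O.O.]: True

p1 O@[X.XX/O.O.]: (0,1)[XOXX/O.O.]+0 (1,1)[X.XX/OOO.]+1* (1,3)[X.XX/O.OO]-1
p2 X@[X.XX/OOO.] terminal -1; root [X.XX/O.O.] d6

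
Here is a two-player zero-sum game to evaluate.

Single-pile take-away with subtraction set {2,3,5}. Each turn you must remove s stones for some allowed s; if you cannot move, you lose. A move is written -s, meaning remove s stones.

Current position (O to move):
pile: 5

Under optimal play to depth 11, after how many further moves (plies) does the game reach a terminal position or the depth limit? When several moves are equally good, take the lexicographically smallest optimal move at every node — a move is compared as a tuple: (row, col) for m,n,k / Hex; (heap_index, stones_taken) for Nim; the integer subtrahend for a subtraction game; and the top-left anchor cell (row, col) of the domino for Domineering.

[5] O move#1: -2:-1/3, -3:-1/2, -5:+1/0*
[0] end (terminal -1, X#2); searched 5 to 11

PV length from [5]: 1 ply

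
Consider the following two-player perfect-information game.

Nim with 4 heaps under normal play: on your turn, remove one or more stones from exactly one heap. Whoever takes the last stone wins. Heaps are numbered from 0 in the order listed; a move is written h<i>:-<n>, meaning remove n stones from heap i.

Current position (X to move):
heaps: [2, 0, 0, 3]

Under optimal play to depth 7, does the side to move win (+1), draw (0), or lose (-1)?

value((2,0,0,3), X) = +1

[(2,0,0,3)] X move#1: h0:-1:-1/(1,0,0,3), h0:-2:-1/(0,0,0,3), h3:-1:+1/(2,0,0,2)*, h3:-2:-1/(2,0,0,1), h3:-3:-1/(2,0,0,0)
[(2,0,0,2)] O move#2: h0:-1:-1/(1,0,0,2)*, h0:-2:-1/(0,0,0,2), h3:-1:-1/(2,0,0,1), h3:-2:-1/(2,0,0,0)
[(1,0,0,2)] X move#3: h0:-1:-1/(0,0,0,2), h3:-1:+1/(1,0,0,1)*, h3:-2:-1/(1,0,0,0)
[(1,0,0,1)] O move#4: h0:-1:-1/(0,0,0,1)*, h3:-1:-1/(1,0,0,0)
[(0,0,0,1)] X move#5: h3:-1:+1/(0,0,0,0)*
[(0,0,0,0)] end (terminal -1, O#6); searched (2,0,0,3) to 7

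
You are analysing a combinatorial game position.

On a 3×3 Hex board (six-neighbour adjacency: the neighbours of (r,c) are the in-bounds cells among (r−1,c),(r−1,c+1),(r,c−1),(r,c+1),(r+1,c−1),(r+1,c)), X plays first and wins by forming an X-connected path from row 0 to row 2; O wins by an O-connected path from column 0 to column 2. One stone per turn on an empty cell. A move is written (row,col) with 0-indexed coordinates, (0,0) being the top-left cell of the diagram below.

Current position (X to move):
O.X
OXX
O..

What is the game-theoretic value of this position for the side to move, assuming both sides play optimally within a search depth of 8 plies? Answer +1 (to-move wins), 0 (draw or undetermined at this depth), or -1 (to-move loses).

ply 1, X at O.X/OXX/O.. | (0,1)=+1→OXX/OXX/O..*; (2,1)=+1→O.X/OXX/OX.; (2,2)=+1→O.X/OXX/O.X
ply 2, O at OXX/OXX/O.. | (2,1)=-1→OXX/OXX/OO.*; (2,2)=-1→OXX/OXX/O.O
ply 3, X at OXX/OXX/OO. | (2,2)=+1→OXX/OXX/OOX*
ply 4: OXX/OXX/OOX is terminal -1 (O); from O.X/OXX/O.. depth 8

value(O.X/OXX/O.., X) = +1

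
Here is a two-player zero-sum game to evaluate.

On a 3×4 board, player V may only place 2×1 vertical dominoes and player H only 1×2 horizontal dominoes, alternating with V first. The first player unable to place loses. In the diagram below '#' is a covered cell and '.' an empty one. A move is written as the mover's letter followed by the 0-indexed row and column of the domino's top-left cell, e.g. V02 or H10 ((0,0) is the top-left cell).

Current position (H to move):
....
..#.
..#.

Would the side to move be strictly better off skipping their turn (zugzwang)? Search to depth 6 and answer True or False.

zugzwang(..../..#./..#., H) = False

p1 H@[..../..#./..#.]: H00[##../..#./..#.]-1 H01[.##./..#./..#.]-1 H02[..##/..#./..#.]-1 H10[..../###./..#.]+1* H20[..../..#./###.]-1
p2 V@[..../###./..#.]: V03[...#/####/..#.]-1* V13[..../####/..##]-1
p3 H@[...#/####/..#.]: H00[##.#/####/..#.]+1* H01[.###/####/..#.]+1 H20[...#/####/###.]+1
p4 V@[##.#/####/..#.] terminal -1; root [..../..#./..#.] d6
suppose H passes — search the same position with V to move:
pass> p1 V@[..../..#./..#.]: V00[#.../#.#./..#.]+1* V01[.#../.##./..#.]+1 V03[...#/..##/..#.]-1 V10[..../#.#./#.#.]+1 V11[..../.##./.##.]+1 V13[..../..##/..##]-1
pass> p2 H@[#.../#.#./..#.]: H01[###./#.#./..#.]-1* H02[#.##/#.#./..#.]-1 H20[#.../#.#./###.]-1
pass> p3 V@[###./#.#./..#.]: V03[####/#.##/..#.]-1 V11[###./###./.##.]+1* V13[###./#.##/..##]-1
pass> p4 H@[###./###./.##.] terminal -1; root [..../..#./..#.] d6
for H: play +1, pass -1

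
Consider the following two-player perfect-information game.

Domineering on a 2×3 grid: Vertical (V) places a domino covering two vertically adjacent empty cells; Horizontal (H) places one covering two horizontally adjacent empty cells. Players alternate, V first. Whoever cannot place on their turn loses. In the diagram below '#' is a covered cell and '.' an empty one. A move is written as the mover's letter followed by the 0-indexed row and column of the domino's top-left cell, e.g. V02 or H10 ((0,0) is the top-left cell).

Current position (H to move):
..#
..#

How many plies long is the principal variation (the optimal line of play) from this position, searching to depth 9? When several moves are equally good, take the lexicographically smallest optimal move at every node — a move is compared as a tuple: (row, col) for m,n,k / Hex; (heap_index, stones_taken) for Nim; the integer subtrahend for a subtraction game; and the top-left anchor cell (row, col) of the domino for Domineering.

PV length from [..#/..#]: 1 ply

[..#/..#] H move#1: H00:+1/###/..#*, H10:+1/..#/###
[###/..#] end (terminal -1, V#2); searched ..#/..# to 9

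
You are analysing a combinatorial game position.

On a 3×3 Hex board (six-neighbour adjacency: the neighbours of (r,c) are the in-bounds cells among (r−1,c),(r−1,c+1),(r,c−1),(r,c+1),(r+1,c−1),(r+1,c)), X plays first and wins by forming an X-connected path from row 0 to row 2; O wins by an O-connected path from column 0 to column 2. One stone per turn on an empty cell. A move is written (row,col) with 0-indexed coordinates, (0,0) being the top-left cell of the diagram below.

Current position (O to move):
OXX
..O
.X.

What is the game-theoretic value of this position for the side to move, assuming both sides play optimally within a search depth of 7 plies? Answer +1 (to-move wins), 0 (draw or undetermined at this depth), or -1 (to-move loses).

p1 O@[OXX/..O/.X.]: (1,0)[OXX/O.O/.X.]-1 (1,1)[OXX/.OO/.X.]+1* (2,0)[OXX/..O/OX.]-1 (2,2)[OXX/..O/.XO]-1
p2 X@[OXX/.OO/.X.]: (1,0)[OXX/XOO/.X.]-1* (2,0)[OXX/.OO/XX.]-1 (2,2)[OXX/.OO/.XX]-1
p3 O@[OXX/XOO/.X.]: (2,0)[OXX/XOO/OX.]+1* (2,2)[OXX/XOO/.XO]-1
p4 X@[OXX/XOO/OX.] terminal -1; root [OXX/..O/.X.] d7

value(OXX/..O/.X., O) = +1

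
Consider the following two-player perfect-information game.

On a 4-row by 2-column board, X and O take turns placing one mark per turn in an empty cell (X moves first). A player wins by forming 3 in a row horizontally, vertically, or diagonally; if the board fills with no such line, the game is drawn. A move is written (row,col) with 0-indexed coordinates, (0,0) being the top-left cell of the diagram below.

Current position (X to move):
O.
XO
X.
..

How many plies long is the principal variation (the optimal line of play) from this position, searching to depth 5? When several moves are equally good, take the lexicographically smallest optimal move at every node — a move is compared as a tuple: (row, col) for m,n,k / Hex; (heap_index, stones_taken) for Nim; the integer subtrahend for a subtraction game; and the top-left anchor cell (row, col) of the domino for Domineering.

PV length from [O./XO/X./..]: 1 ply

[O./XO/X./..] X move#1: (0,1):+0/OX/XO/X./.., (2,1):+0/O./XO/XX/.., (3,0):+1/O./XO/X./X.*, (3,1):+0/O./XO/X./.X
[O./XO/X./X.] end (terminal -1, O#2); searched O./XO/X./.. to 5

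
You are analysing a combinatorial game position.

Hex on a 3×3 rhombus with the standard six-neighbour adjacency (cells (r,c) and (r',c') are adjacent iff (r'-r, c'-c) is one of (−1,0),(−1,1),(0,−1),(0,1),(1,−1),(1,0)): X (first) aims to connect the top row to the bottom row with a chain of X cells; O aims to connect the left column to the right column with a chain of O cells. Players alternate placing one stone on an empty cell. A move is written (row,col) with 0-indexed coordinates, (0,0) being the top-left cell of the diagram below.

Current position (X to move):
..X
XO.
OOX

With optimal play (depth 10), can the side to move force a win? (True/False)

[..X/XO./OOX] X move#1: (0,0):-1/X.X/XO./OOX, (0,1):-1/.XX/XO./OOX, (1,2):+1/..X/XOX/OOX*
[..X/XOX/OOX] end (terminal -1, O#2); searched ..X/XO./OOX to 10

X winning at [..X/XO./OOX]: True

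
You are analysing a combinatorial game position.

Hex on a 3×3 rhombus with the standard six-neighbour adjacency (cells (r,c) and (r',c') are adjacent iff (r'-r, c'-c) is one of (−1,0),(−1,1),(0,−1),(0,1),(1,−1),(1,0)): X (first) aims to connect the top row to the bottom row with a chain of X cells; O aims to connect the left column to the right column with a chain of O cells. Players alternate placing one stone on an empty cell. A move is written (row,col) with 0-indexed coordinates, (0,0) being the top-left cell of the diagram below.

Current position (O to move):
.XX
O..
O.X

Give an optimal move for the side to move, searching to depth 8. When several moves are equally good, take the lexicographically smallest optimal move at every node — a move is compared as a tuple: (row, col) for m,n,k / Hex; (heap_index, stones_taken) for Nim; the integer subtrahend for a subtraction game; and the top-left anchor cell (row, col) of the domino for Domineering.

[.XX/O../O.X] O move#1: (0,0):-1/OXX/O../O.X, (1,1):-1/.XX/OO./O.X, (1,2):+1/.XX/O.O/O.X*, (2,1):-1/.XX/O../OOX
[.XX/O.O/O.X] X move#2: (0,0):-1/XXX/O.O/O.X*, (1,1):-1/.XX/OXO/O.X, (2,1):-1/.XX/O.O/OXX
[XXX/O.O/O.X] O move#3: (1,1):+1/XXX/OOO/O.X*, (2,1):+1/XXX/O.O/OOX
[XXX/OOO/O.X] end (terminal -1, X#4); searched .XX/O../O.X to 8

O's best at [.XX/O../O.X]: (1,2)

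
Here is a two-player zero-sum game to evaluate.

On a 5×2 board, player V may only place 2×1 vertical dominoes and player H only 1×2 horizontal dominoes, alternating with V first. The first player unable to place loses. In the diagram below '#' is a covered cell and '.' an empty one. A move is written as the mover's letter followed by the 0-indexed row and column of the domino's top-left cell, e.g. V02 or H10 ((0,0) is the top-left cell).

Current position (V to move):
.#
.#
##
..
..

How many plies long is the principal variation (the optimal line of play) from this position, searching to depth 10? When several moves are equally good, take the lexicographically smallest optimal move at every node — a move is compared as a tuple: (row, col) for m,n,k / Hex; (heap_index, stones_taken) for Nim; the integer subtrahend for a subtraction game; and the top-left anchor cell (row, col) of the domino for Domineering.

PV length from [.#/.#/##/../..]: 1 ply

ply 1, V at .#/.#/##/../.. | V00=-1→##/##/##/../..; V30=+1→.#/.#/##/#./#.*; V31=+1→.#/.#/##/.#/.#
ply 2: .#/.#/##/#./#. is terminal -1 (H); from .#/.#/##/../.. depth 10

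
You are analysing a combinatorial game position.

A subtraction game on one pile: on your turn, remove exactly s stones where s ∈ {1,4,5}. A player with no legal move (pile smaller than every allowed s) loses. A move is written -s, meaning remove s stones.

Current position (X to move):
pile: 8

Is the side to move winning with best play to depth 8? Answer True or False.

X winning at [8]: False

p1 X@[8]: -1[7]-1* -4[4]-1 -5[3]-1
p2 O@[7]: -1[6]-1 -4[3]-1 -5[2]+1*
p3 X@[2]: -1[1]-1*
p4 O@[1]: -1[0]+1*
p5 X@[0] terminal -1; root [8] d8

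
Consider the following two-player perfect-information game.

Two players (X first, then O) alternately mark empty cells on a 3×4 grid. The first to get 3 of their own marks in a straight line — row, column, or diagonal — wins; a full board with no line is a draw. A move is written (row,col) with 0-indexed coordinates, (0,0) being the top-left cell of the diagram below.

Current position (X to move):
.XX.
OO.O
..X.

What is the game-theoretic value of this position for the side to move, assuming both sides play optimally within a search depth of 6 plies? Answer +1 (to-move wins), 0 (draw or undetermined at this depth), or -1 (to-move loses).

value(.XX./OO.O/..X., X) = +1

ply 1, X at .XX./OO.O/..X. | (0,0)=+1→XXX./OO.O/..X.*; (0,3)=+1→.XXX/OO.O/..X.; (1,2)=+1→.XX./OOXO/..X.; (2,0)=-1→.XX./OO.O/X.X.; (2,1)=-1→.XX./OO.O/.XX.; (2,3)=-1→.XX./OO.O/..XX
ply 2: XXX./OO.O/..X. is terminal -1 (O); from .XX./OO.O/..X. depth 6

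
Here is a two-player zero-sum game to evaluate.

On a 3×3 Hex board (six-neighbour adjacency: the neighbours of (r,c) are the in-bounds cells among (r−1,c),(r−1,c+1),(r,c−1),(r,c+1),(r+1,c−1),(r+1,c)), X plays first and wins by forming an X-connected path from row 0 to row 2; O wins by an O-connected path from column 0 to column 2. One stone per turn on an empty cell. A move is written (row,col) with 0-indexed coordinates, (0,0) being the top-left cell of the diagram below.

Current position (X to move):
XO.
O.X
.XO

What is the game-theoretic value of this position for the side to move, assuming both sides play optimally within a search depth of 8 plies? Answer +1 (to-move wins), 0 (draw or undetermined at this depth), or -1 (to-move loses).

p1 X@[XO./O.X/.XO]: (0,2)[XOX/O.X/.XO]+1* (1,1)[XO./OXX/.XO]-1 (2,0)[XO./O.X/XXO]-1
p2 O@[XOX/O.X/.XO] terminal -1; root [XO./O.X/.XO] d8

value(XO./O.X/.XO, X) = +1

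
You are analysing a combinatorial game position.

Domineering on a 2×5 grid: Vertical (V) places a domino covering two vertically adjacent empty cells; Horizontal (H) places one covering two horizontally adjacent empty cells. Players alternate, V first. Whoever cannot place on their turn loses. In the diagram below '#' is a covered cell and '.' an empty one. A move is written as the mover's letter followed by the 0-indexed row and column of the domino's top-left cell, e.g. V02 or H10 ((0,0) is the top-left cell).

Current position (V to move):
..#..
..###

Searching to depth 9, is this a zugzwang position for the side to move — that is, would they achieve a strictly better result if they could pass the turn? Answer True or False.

p1 V@[..#../..###]: V00[#.#../#.###]+1* V01[.##../.####]+1
p2 H@[#.#../#.###]: H03[#.###/#.###]-1*
p3 V@[#.###/#.###]: V01[#####/#####]+1*
p4 H@[#####/#####] terminal -1; root [..#../..###] d9
suppose V passes — search the same position with H to move:
pass> p1 H@[..#../..###]: H00[###../..###]+1* H03[..###/..###]-1 H10[..#../#####]+1
pass> p2 V@[###../..###] terminal -1; root [..#../..###] d9
for V: play +1, pass -1

zugzwang(..#../..###, V) = False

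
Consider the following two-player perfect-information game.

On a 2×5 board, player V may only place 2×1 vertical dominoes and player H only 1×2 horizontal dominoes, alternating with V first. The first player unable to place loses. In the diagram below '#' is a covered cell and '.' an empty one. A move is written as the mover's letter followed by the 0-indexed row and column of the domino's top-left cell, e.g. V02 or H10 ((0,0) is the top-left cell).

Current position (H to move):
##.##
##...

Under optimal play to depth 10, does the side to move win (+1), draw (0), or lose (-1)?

value(##.##/##..., H) = +1

[##.##/##...] H move#1: H12:+1/##.##/####.*, H13:-1/##.##/##.##
[##.##/####.] end (terminal -1, V#2); searched ##.##/##... to 10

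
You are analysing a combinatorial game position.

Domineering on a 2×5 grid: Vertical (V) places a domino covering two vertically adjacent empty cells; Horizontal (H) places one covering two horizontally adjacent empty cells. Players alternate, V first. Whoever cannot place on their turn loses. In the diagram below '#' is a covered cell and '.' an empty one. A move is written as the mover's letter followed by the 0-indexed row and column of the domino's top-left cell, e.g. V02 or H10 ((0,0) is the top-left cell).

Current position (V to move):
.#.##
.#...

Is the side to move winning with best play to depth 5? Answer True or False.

[.#.##/.#...] V move#1: V00:-1/##.##/##..., V02:+1/.####/.##..*
[.####/.##..] H move#2: H13:-1/.####/.####*
[.####/.####] V move#3: V00:+1/#####/#####*
[#####/#####] end (terminal -1, H#4); searched .#.##/.#... to 5

V winning at [.#.##/.#...]: True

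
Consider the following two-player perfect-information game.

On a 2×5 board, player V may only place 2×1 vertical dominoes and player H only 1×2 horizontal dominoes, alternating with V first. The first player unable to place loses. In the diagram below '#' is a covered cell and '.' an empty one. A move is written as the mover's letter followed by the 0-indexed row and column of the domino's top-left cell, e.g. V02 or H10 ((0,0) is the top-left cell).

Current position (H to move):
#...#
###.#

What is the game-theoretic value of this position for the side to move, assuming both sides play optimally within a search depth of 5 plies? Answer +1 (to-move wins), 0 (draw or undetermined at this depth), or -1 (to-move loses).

value(#...#/###.#, H) = +1

ply 1, H at #...#/###.# | H01=-1→###.#/###.#; H02=+1→#.###/###.#*
ply 2: #.###/###.# is terminal -1 (V); from #...#/###.# depth 5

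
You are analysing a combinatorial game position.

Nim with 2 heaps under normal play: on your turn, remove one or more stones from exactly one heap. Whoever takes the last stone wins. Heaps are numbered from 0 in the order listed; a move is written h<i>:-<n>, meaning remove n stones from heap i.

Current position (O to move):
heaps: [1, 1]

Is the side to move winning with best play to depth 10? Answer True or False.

[(1,1)] O move#1: h0:-1:-1/(0,1)*, h1:-1:-1/(1,0)
[(0,1)] X move#2: h1:-1:+1/(0,0)*
[(0,0)] end (terminal -1, O#3); searched (1,1) to 10

O winning at [(1,1)]: False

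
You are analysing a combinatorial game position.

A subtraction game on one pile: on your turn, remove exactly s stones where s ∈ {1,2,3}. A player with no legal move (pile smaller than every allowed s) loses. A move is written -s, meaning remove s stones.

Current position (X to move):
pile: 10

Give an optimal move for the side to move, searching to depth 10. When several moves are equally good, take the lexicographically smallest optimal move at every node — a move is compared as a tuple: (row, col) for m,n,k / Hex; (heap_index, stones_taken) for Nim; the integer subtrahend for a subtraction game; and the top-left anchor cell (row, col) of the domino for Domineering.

[10] X move#1: -1:-1/9, -2:+1/8*, -3:-1/7
[8] O move#2: -1:-1/7*, -2:-1/6, -3:-1/5
[7] X move#3: -1:-1/6, -2:-1/5, -3:+1/4*
[4] O move#4: -1:-1/3*, -2:-1/2, -3:-1/1
[3] X move#5: -1:-1/2, -2:-1/1, -3:+1/0*
[0] end (terminal -1, O#6); searched 10 to 10

X's best at [10]: -2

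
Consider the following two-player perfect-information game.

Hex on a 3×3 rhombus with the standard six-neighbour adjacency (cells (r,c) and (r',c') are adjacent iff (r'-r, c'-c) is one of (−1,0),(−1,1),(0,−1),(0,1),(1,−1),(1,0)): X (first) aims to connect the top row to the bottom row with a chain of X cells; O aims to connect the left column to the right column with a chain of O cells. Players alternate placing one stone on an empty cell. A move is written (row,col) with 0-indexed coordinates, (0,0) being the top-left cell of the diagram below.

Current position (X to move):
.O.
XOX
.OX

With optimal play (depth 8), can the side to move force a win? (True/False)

ply 1, X at .O./XOX/.OX | (0,0)=+1→XO./XOX/.OX*; (0,2)=+1→.OX/XOX/.OX; (2,0)=+1→.O./XOX/XOX
ply 2, O at XO./XOX/.OX | (0,2)=-1→XOO/XOX/.OX*; (2,0)=-1→XO./XOX/OOX
ply 3, X at XOO/XOX/.OX | (2,0)=+1→XOO/XOX/XOX*
ply 4: XOO/XOX/XOX is terminal -1 (O); from .O./XOX/.OX depth 8

X winning at [.O./XOX/.OX]: True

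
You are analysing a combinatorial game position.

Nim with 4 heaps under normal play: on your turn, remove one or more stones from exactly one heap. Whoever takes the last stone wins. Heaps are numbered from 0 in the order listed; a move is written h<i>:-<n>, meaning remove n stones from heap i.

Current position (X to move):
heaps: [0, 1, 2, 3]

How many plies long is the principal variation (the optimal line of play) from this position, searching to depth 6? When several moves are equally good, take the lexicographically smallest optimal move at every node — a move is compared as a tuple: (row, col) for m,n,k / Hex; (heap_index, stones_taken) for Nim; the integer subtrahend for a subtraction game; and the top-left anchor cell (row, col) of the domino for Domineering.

p1 X@[(0,1,2,3)]: h1:-1[(0,0,2,3)]-1* h2:-1[(0,1,1,3)]-1 h2:-2[(0,1,0,3)]-1 h3:-1[(0,1,2,2)]-1 h3:-2[(0,1,2,1)]-1 h3:-3[(0,1,2,0)]-1
p2 O@[(0,0,2,3)]: h2:-1[(0,0,1,3)]-1 h2:-2[(0,0,0,3)]-1 h3:-1[(0,0,2,2)]+1* h3:-2[(0,0,2,1)]-1 h3:-3[(0,0,2,0)]-1
p3 X@[(0,0,2,2)]: h2:-1[(0,0,1,2)]-1* h2:-2[(0,0,0,2)]-1 h3:-1[(0,0,2,1)]-1 h3:-2[(0,0,2,0)]-1
p4 O@[(0,0,1,2)]: h2:-1[(0,0,0,2)]-1 h3:-1[(0,0,1,1)]+1* h3:-2[(0,0,1,0)]-1
p5 X@[(0,0,1,1)]: h2:-1[(0,0,0,1)]-1* h3:-1[(0,0,1,0)]-1
p6 O@[(0,0,0,1)]: h3:-1[(0,0,0,0)]+1*
p7 X@[(0,0,0,0)] terminal -1; root [(0,1,2,3)] d6

PV length from [(0,1,2,3)]: 6 plies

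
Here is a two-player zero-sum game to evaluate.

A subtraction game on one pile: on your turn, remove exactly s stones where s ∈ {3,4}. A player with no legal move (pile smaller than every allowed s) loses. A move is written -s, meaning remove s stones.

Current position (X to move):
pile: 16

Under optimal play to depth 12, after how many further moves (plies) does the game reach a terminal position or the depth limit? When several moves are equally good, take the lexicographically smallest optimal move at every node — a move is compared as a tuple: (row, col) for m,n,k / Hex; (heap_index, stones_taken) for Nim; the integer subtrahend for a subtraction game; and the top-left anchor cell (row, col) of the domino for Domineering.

ply 1, X at 16 | -3=-1→13*; -4=-1→12
ply 2, O at 13 | -3=-1→10; -4=+1→9*
ply 3, X at 9 | -3=-1→6*; -4=-1→5
ply 4, O at 6 | -3=-1→3; -4=+1→2*
ply 5: 2 is terminal -1 (X); from 16 depth 12

PV length from [16]: 4 plies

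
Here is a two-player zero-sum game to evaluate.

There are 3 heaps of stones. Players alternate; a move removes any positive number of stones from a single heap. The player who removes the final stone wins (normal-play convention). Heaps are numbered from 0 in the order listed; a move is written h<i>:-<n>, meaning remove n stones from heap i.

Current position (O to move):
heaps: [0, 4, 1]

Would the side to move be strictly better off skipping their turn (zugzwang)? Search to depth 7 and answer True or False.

p1 O@[(0,4,1)]: h1:-1[(0,3,1)]-1 h1:-2[(0,2,1)]-1 h1:-3[(0,1,1)]+1* h1:-4[(0,0,1)]-1 h2:-1[(0,4,0)]-1
p2 X@[(0,1,1)]: h1:-1[(0,0,1)]-1* h2:-1[(0,1,0)]-1
p3 O@[(0,0,1)]: h2:-1[(0,0,0)]+1*
p4 X@[(0,0,0)] terminal -1; root [(0,4,1)] d7
pass branch (X moves first from the same position):
  | p1 X@[(0,4,1)]: h1:-1[(0,3,1)]-1 h1:-2[(0,2,1)]-1 h1:-3[(0,1,1)]+1* h1:-4[(0,0,1)]-1 h2:-1[(0,4,0)]-1
  | p2 O@[(0,1,1)]: h1:-1[(0,0,1)]-1* h2:-1[(0,1,0)]-1
  | p3 X@[(0,0,1)]: h2:-1[(0,0,0)]+1*
  | p4 O@[(0,0,0)] terminal -1; root [(0,4,1)] d7
O moving scores +1; O passing scores -1

zugzwang((0,4,1), O) = False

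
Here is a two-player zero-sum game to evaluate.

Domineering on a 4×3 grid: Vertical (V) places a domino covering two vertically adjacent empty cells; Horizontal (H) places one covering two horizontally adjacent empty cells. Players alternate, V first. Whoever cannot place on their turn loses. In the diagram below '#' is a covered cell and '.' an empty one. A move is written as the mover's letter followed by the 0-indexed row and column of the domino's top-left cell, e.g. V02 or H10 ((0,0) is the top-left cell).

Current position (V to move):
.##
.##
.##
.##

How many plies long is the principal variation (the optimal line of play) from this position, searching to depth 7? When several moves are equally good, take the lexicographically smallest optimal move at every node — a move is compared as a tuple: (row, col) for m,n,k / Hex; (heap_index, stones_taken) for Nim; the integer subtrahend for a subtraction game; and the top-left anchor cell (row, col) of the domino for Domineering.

ply 1, V at .##/.##/.##/.## | V00=+1→###/###/.##/.##*; V10=+1→.##/###/###/.##; V20=+1→.##/.##/###/###
ply 2: ###/###/.##/.## is terminal -1 (H); from .##/.##/.##/.## depth 7

PV length from [.##/.##/.##/.##]: 1 ply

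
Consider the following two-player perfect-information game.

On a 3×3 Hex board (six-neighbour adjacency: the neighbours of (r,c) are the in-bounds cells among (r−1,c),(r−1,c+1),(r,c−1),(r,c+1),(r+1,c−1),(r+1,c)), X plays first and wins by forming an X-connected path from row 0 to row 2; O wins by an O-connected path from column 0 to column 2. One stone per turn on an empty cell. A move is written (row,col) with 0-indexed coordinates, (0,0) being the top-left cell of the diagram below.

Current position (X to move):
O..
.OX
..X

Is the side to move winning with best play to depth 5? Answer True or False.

p1 X@[O../.OX/..X]: (0,1)[OX./.OX/..X]-1 (0,2)[O.X/.OX/..X]+1* (1,0)[O../XOX/..X]-1 (2,0)[O../.OX/X.X]-1 (2,1)[O../.OX/.XX]-1
p2 O@[O.X/.OX/..X] terminal -1; root [O../.OX/..X] d5

X winning at [O../.OX/..X]: True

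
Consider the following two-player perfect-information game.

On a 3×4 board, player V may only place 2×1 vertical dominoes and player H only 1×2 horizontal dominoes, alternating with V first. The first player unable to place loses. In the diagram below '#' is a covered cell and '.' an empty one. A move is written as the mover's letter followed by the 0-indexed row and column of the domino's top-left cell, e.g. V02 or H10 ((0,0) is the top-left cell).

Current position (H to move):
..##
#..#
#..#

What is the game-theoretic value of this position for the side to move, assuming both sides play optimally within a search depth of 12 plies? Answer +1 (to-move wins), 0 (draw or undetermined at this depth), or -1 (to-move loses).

value(..##/#..#/#..#, H) = +1

ply 1, H at ..##/#..#/#..# | H00=-1→####/#..#/#..#; H11=+1→..##/####/#..#*; H21=-1→..##/#..#/####
ply 2: ..##/####/#..# is terminal -1 (V); from ..##/#..#/#..# depth 12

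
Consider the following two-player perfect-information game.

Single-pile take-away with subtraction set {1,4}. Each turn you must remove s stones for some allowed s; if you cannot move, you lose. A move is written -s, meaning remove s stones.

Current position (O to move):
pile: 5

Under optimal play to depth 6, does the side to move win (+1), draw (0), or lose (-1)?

[5] O move#1: -1:-1/4*, -4:-1/1
[4] X move#2: -1:-1/3, -4:+1/0*
[0] end (terminal -1, O#3); searched 5 to 6

value(5, O) = -1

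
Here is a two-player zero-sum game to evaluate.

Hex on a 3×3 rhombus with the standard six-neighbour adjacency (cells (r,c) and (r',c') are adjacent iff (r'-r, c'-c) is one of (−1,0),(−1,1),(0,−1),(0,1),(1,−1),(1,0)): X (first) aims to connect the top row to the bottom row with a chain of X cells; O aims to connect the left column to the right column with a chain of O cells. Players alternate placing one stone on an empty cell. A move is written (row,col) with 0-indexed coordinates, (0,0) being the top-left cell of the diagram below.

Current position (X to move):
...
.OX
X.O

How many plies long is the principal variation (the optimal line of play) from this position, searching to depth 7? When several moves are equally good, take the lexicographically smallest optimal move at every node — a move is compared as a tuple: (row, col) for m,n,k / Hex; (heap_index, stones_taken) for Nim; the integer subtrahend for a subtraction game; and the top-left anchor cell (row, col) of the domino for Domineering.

p1 X@[.../.OX/X.O]: (0,0)[X../.OX/X.O]-1 (0,1)[.X./.OX/X.O]-1 (0,2)[..X/.OX/X.O]+1* (1,0)[.../XOX/X.O]+1 (2,1)[.../.OX/XXO]+1
p2 O@[..X/.OX/X.O]: (0,0)[O.X/.OX/X.O]-1* (0,1)[.OX/.OX/X.O]-1 (1,0)[..X/OOX/X.O]-1 (2,1)[..X/.OX/XOO]-1
p3 X@[O.X/.OX/X.O]: (0,1)[OXX/.OX/X.O]+1* (1,0)[O.X/XOX/X.O]+1 (2,1)[O.X/.OX/XXO]+1
p4 O@[OXX/.OX/X.O]: (1,0)[OXX/OOX/X.O]-1* (2,1)[OXX/.OX/XOO]-1
p5 X@[OXX/OOX/X.O]: (2,1)[OXX/OOX/XXO]+1*
p6 O@[OXX/OOX/XXO] terminal -1; root [.../.OX/X.O] d7

PV length from [.../.OX/X.O]: 5 plies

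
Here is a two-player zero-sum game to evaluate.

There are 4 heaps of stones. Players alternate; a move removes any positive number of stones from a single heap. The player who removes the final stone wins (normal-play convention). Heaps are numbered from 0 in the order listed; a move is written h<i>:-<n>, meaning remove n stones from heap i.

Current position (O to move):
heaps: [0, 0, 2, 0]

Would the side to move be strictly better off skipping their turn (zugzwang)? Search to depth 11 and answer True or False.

zugzwang((0,0,2,0), O) = False

[(0,0,2,0)] O move#1: h2:-1:-1/(0,0,1,0), h2:-2:+1/(0,0,0,0)*
[(0,0,0,0)] end (terminal -1, X#2); searched (0,0,2,0) to 11
if O skipped the turn, X would face:
~ [(0,0,2,0)] X move#1: h2:-1:-1/(0,0,1,0), h2:-2:+1/(0,0,0,0)*
~ [(0,0,0,0)] end (terminal -1, O#2); searched (0,0,2,0) to 11
compare (O): move=+1 vs pass=-1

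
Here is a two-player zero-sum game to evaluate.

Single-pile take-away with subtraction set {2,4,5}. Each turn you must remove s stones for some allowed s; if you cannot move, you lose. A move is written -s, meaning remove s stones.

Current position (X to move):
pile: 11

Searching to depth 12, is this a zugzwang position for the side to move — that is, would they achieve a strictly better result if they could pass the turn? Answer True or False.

zugzwang(11, X) = False

[11] X move#1: -2:-1/9, -4:+1/7*, -5:-1/6
[7] O move#2: -2:-1/5*, -4:-1/3, -5:-1/2
[5] X move#3: -2:-1/3, -4:+1/1*, -5:+1/0
[1] end (terminal -1, O#4); searched 11 to 12
suppose X passes — search the same position with O to move:
pass> [11] O move#1: -2:-1/9, -4:+1/7*, -5:-1/6
pass> [7] X move#2: -2:-1/5*, -4:-1/3, -5:-1/2
pass> [5] O move#3: -2:-1/3, -4:+1/1*, -5:+1/0
pass> [1] end (terminal -1, X#4); searched 11 to 12
for X: play +1, pass -1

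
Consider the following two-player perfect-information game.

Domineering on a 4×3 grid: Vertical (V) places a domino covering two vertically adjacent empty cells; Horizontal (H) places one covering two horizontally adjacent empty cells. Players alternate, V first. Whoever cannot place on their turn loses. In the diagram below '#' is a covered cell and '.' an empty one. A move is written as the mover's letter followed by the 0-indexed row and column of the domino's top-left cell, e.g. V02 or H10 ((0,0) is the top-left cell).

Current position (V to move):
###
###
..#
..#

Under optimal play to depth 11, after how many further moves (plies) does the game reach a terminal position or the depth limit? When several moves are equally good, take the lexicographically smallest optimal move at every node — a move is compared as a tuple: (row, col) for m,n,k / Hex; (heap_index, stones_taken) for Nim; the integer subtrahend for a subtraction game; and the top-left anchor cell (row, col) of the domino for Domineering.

PV length from [###/###/..#/..#]: 1 ply

[###/###/..#/..#] V move#1: V20:+1/###/###/#.#/#.#*, V21:+1/###/###/.##/.##
[###/###/#.#/#.#] end (terminal -1, H#2); searched ###/###/..#/..# to 11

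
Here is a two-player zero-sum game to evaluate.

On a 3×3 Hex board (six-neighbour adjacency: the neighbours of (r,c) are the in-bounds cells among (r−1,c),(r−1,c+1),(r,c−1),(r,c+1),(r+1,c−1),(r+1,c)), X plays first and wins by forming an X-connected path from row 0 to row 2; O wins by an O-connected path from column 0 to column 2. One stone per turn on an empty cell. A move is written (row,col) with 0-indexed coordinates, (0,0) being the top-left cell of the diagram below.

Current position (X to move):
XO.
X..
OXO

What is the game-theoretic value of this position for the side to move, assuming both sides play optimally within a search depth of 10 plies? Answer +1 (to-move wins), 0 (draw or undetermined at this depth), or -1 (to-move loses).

[XO./X../OXO] X move#1: (0,2):+1/XOX/X../OXO*, (1,1):+1/XO./XX./OXO, (1,2):+1/XO./X.X/OXO
[XOX/X../OXO] O move#2: (1,1):-1/XOX/XO./OXO*, (1,2):-1/XOX/X.O/OXO
[XOX/XO./OXO] X move#3: (1,2):+1/XOX/XOX/OXO*
[XOX/XOX/OXO] end (terminal -1, O#4); searched XO./X../OXO to 10

value(XO./X../OXO, X) = +1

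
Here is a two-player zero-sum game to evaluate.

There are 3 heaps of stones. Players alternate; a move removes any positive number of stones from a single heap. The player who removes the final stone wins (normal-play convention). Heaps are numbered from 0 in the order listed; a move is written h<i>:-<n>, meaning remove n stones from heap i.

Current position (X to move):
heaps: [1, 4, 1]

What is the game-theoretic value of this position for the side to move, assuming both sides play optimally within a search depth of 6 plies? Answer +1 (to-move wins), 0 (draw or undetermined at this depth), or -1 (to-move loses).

p1 X@[(1,4,1)]: h0:-1[(0,4,1)]-1 h1:-1[(1,3,1)]-1 h1:-2[(1,2,1)]-1 h1:-3[(1,1,1)]-1 h1:-4[(1,0,1)]+1* h2:-1[(1,4,0)]-1
p2 O@[(1,0,1)]: h0:-1[(0,0,1)]-1* h2:-1[(1,0,0)]-1
p3 X@[(0,0,1)]: h2:-1[(0,0,0)]+1*
p4 O@[(0,0,0)] terminal -1; root [(1,4,1)] d6

value((1,4,1), X) = +1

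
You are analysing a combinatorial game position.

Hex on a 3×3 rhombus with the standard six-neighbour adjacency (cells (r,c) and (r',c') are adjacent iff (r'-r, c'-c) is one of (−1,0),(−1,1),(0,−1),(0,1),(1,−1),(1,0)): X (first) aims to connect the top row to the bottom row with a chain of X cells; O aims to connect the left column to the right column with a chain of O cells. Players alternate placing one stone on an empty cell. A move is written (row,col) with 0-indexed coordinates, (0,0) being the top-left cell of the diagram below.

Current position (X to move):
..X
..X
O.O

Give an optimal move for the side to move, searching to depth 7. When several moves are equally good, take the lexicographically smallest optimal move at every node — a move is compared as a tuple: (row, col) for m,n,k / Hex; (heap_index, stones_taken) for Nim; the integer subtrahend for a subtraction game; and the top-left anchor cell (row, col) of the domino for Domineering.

X's best at [..X/..X/O.O]: (2,1)

[..X/..X/O.O] X move#1: (0,0):-1/X.X/..X/O.O, (0,1):-1/.XX/..X/O.O, (1,0):-1/..X/X.X/O.O, (1,1):-1/..X/.XX/O.O, (2,1):+1/..X/..X/OXO*
[..X/..X/OXO] end (terminal -1, O#2); searched ..X/..X/O.O to 7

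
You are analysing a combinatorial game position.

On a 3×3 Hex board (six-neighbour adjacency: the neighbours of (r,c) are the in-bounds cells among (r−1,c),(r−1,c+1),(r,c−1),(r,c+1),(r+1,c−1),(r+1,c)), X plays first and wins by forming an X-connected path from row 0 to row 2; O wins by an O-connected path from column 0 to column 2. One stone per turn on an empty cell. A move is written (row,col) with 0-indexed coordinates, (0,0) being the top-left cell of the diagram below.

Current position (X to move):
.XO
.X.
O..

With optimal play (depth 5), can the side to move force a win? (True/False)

X winning at [.XO/.X./O..]: True

[.XO/.X./O..] X move#1: (0,0):-1/XXO/.X./O.., (1,0):-1/.XO/XX./O.., (1,2):+1/.XO/.XX/O..*, (2,1):+1/.XO/.X./OX., (2,2):+1/.XO/.X./O.X
[.XO/.XX/O..] O move#2: (0,0):-1/OXO/.XX/O..*, (1,0):-1/.XO/OXX/O.., (2,1):-1/.XO/.XX/OO., (2,2):-1/.XO/.XX/O.O
[OXO/.XX/O..] X move#3: (1,0):+1/OXO/XXX/O..*, (2,1):+1/OXO/.XX/OX., (2,2):+1/OXO/.XX/O.X
[OXO/XXX/O..] O move#4: (2,1):-1/OXO/XXX/OO.*, (2,2):-1/OXO/XXX/O.O
[OXO/XXX/OO.] X move#5: (2,2):+1/OXO/XXX/OOX*
[OXO/XXX/OOX] end (terminal -1, O#6); searched .XO/.X./O.. to 5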